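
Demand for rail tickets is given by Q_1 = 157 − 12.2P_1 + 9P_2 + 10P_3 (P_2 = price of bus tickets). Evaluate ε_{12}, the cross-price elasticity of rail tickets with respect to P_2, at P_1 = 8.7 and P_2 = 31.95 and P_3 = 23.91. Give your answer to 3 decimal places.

0.498

At P_1 = 8.7 and P_2 = 31.95 and P_3 = 23.91: Q_1 = 577.51.
∂Q_1/∂P_2 = 9.
ε = (∂Q_1/∂P_2)(P_2/Q_1) = 9 × (31.95/577.51) ≈ 0.498.
Since ε > 0, rail tickets and bus tickets are substitutes.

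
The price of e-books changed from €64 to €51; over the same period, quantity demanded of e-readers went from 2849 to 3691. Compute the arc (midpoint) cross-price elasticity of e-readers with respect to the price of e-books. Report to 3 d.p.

ΔQ_A = 3691 − 2849 = 842; ΔP_B = 51 − 64 = -13.
Midpoints: Q̄_A = 3270.0, P̄_B = 57.50.
ε = (ΔQ_A/Q̄_A)/(ΔP_B/P̄_B) = (842/3270.0)/(-13/57.50) ≈ -1.139.
ε < 0: e-readers and e-books are complements.

-1.139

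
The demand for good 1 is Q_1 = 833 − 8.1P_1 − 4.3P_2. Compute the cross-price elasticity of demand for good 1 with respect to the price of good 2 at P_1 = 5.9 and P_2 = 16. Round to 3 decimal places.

-0.096

At P_1 = 5.9 and P_2 = 16: Q_1 = 716.41.
∂Q_1/∂P_2 = -4.3.
ε = (∂Q_1/∂P_2)(P_2/Q_1) = -4.3 × (16/716.41) ≈ -0.096.
Since ε < 0, good 1 and good 2 are complements.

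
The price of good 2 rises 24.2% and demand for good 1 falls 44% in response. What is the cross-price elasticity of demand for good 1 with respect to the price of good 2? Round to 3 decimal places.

-1.818

ε = (%ΔQ of good 1) / (%ΔP of good 2) = (-44%) / (24.2%) ≈ -1.818.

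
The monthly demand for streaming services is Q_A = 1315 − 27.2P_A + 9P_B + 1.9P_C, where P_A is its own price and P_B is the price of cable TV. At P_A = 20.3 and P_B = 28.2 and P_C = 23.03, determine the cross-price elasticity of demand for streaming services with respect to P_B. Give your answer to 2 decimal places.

0.24

At P_A = 20.3 and P_B = 28.2 and P_C = 23.03: Q_A = 1060.397.
∂Q_A/∂P_B = 9.
ε = (∂Q_A/∂P_B)(P_B/Q_A) = 9 × (28.2/1060.397) ≈ 0.24.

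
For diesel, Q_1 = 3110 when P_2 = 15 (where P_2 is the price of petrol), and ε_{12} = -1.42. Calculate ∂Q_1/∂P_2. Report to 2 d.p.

-294.41

ε = (∂Q_1/∂P_2)·(P_2/Q_1) ⇒ ∂Q_1/∂P_2 = ε·Q_1/P_2 = -1.42 × 3110/15 ≈ -294.41.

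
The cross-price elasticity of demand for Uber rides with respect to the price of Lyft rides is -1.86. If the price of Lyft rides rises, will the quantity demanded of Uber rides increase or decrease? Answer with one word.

decrease

ε < 0 and the price of Lyft rides rises, so the quantity of Uber rides moves in the opposite direction: it decreases.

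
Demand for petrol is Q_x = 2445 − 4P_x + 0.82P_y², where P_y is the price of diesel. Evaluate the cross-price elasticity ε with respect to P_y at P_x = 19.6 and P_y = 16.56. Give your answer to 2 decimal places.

At P_x = 19.6 and P_y = 16.56: Q_x = 2591.472.
∂Q_x/∂P_y = 1.64P_y = 1.64(16.56) = 27.1584.
ε = (∂Q_x/∂P_y)(P_y/Q_x) = 27.1584 × (16.56/2591.472) ≈ 0.17.
ε > 0: substitutes.

0.17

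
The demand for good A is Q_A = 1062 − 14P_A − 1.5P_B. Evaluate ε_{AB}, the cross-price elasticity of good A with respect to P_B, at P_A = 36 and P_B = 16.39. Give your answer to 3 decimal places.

At P_A = 36 and P_B = 16.39: Q_A = 533.415.
∂Q_A/∂P_B = -1.5.
ε = (∂Q_A/∂P_B)(P_B/Q_A) = -1.5 × (16.39/533.415) ≈ -0.046.

-0.046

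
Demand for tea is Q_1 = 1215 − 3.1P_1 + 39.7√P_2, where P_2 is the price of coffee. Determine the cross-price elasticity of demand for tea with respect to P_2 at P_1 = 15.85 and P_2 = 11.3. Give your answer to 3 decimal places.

At P_1 = 15.85 and P_2 = 11.3: Q_1 = 1299.318.
∂Q_1/∂P_2 = 39.7/(2√P_2) = 39.7/(2√11.3) = 5.9050.
ε = (∂Q_1/∂P_2)(P_2/Q_1) = 5.9050 × (11.3/1299.318) ≈ 0.051.
ε > 0: substitutes.

0.051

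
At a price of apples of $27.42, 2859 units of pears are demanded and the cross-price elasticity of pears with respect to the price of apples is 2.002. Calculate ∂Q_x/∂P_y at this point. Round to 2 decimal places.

208.74

ε = (∂Q_x/∂P_y)·(P_y/Q_x) ⇒ ∂Q_x/∂P_y = ε·Q_x/P_y = 2.002 × 2859/27.42 ≈ 208.74.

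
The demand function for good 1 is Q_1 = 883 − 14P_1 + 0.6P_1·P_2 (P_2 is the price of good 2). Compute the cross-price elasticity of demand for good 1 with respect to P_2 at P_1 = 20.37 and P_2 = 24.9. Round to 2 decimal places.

0.34

At P_1 = 20.37 and P_2 = 24.9: Q_1 = 902.148.
∂Q_1/∂P_2 = 0.6P_1 = 0.6(20.37) = 12.2220.
ε = (∂Q_1/∂P_2)(P_2/Q_1) = 12.2220 × (24.9/902.148) ≈ 0.34.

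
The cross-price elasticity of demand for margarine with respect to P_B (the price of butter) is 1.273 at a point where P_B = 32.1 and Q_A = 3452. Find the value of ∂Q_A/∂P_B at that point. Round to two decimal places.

ε = (∂Q_A/∂P_B)·(P_B/Q_A) ⇒ ∂Q_A/∂P_B = ε·Q_A/P_B = 1.273 × 3452/32.1 ≈ 136.90.

136.90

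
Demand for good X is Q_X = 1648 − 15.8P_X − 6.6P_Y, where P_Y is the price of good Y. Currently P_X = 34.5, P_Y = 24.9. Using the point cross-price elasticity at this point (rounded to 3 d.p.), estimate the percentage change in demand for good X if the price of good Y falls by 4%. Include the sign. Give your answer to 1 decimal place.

0.7%

At P_X = 34.5, P_Y = 24.9: Q_X = 938.56.
∂Q_X/∂P_Y = -6.6.
ε = (∂Q_X/∂P_Y)(P_Y/Q_X) = -6.6000 × 24.9/938.56 ≈ -0.175.
%ΔQ_X ≈ ε × %ΔP_Y = -0.175 × (-4%) = 0.7%.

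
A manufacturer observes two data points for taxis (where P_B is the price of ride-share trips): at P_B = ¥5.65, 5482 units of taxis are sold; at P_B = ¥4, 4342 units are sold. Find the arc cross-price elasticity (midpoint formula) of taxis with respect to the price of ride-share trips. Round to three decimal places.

0.679

ΔQ_A = 4342 − 5482 = -1140; ΔP_B = 4 − 5.65 = -1.65.
Midpoints: Q̄_A = 4912.0, P̄_B = 4.83.
ε = (ΔQ_A/Q̄_A)/(ΔP_B/P̄_B) = (-1140/4912.0)/(-1.65/4.83) ≈ 0.679.
ε > 0: taxis and ride-share trips are substitutes.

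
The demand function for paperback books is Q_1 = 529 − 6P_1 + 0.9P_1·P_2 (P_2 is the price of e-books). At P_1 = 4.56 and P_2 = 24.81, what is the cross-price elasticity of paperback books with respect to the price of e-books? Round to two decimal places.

At P_1 = 4.56 and P_2 = 24.81: Q_1 = 603.460.
∂Q_1/∂P_2 = 0.9P_1 = 0.9(4.56) = 4.1040.
ε = (∂Q_1/∂P_2)(P_2/Q_1) = 4.1040 × (24.81/603.460) ≈ 0.17.
ε > 0: substitutes.

0.17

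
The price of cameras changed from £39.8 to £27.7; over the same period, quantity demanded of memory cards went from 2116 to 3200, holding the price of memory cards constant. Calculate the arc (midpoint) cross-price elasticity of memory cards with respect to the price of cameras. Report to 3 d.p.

-1.138

ΔQ_A = 3200 − 2116 = 1084; ΔP_B = 27.7 − 39.8 = -12.1.
Midpoints: Q̄_A = 2658.0, P̄_B = 33.75.
ε = (ΔQ_A/Q̄_A)/(ΔP_B/P̄_B) = (1084/2658.0)/(-12.1/33.75) ≈ -1.138.
ε < 0: memory cards and cameras are complements.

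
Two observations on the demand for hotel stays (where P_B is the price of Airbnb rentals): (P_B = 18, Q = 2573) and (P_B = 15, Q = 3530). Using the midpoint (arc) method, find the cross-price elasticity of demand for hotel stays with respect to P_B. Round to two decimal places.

ΔQ_A = 3530 − 2573 = 957; ΔP_B = 15 − 18 = -3.
Midpoints: Q̄_A = 3051.5, P̄_B = 16.50.
ε = (ΔQ_A/Q̄_A)/(ΔP_B/P̄_B) = (957/3051.5)/(-3/16.50) ≈ -1.72.

-1.72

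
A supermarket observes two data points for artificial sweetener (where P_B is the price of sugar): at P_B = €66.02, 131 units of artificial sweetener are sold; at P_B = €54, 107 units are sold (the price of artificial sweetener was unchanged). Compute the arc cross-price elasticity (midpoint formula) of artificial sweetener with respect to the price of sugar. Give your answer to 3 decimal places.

ΔQ_A = 107 − 131 = -24; ΔP_B = 54 − 66.02 = -12.02.
Midpoints: Q̄_A = 119.0, P̄_B = 60.01.
ε = (ΔQ_A/Q̄_A)/(ΔP_B/P̄_B) = (-24/119.0)/(-12.02/60.01) ≈ 1.007.

1.007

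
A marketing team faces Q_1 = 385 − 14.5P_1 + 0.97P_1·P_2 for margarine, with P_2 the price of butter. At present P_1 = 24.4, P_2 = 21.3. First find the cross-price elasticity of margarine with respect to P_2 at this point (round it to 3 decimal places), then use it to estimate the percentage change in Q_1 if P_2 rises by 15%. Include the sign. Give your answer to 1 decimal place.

14.1%

At P_1 = 24.4, P_2 = 21.3: Q_1 = 535.328.
∂Q_1/∂P_2 = 0.97P_1 = 23.6680.
ε = (∂Q_1/∂P_2)(P_2/Q_1) = 23.6680 × 21.3/535.328 ≈ 0.942.
%ΔQ_1 ≈ ε × %ΔP_2 = 0.942 × (15%) = 14.1%.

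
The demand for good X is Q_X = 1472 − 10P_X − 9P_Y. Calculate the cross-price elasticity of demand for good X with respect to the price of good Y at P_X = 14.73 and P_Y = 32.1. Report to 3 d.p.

At P_X = 14.73 and P_Y = 32.1: Q_X = 1035.8.
∂Q_X/∂P_Y = -9.
ε = (∂Q_X/∂P_Y)(P_Y/Q_X) = -9 × (32.1/1035.8) ≈ -0.279.
Since ε < 0, good X and good Y are complements.

-0.279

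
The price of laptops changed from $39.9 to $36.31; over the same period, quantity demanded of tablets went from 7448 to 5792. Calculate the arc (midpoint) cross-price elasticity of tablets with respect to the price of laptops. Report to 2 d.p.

2.66

ΔQ_A = 5792 − 7448 = -1656; ΔP_B = 36.31 − 39.9 = -3.59.
Midpoints: Q̄_A = 6620.0, P̄_B = 38.11.
ε = (ΔQ_A/Q̄_A)/(ΔP_B/P̄_B) = (-1656/6620.0)/(-3.59/38.11) ≈ 2.66.
ε > 0: tablets and laptops are substitutes.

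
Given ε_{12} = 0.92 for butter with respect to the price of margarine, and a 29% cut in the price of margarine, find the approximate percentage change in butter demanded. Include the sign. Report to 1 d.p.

%ΔQ ≈ ε × %ΔP of margarine = 0.92 × (-29%) = -26.7%.

-26.7%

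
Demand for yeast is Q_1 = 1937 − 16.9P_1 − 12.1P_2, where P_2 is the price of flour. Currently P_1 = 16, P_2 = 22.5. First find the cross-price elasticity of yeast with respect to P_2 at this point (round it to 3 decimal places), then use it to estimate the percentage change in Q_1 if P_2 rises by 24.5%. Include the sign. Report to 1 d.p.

-4.8%

At P_1 = 16, P_2 = 22.5: Q_1 = 1394.35.
∂Q_1/∂P_2 = -12.1.
ε = (∂Q_1/∂P_2)(P_2/Q_1) = -12.1000 × 22.5/1394.35 ≈ -0.195.
%ΔQ_1 ≈ ε × %ΔP_2 = -0.195 × (24.5%) = -4.8%.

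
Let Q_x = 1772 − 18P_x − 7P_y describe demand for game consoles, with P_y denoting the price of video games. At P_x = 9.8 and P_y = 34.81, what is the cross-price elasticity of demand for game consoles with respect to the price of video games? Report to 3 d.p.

At P_x = 9.8 and P_y = 34.81: Q_x = 1351.93.
∂Q_x/∂P_y = -7.
ε = (∂Q_x/∂P_y)(P_y/Q_x) = -7 × (34.81/1351.93) ≈ -0.180.

-0.180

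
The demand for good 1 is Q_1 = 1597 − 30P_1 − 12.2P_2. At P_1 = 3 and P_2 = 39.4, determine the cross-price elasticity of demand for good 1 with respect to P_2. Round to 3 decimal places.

-0.468

At P_1 = 3 and P_2 = 39.4: Q_1 = 1026.32.
∂Q_1/∂P_2 = -12.2.
ε = (∂Q_1/∂P_2)(P_2/Q_1) = -12.2 × (39.4/1026.32) ≈ -0.468.
Since ε < 0, good 1 and good 2 are complements.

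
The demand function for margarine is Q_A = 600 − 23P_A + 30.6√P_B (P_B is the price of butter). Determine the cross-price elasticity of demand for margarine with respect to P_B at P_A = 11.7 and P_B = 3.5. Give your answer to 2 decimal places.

0.07

At P_A = 11.7 and P_B = 3.5: Q_A = 388.147.
∂Q_A/∂P_B = 30.6/(2√P_B) = 30.6/(2√3.5) = 8.1782.
ε = (∂Q_A/∂P_B)(P_B/Q_A) = 8.1782 × (3.5/388.147) ≈ 0.07.
ε > 0: substitutes.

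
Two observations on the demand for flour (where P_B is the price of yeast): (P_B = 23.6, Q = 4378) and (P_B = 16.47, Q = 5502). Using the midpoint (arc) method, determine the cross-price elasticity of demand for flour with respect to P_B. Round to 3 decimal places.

ΔQ_A = 5502 − 4378 = 1124; ΔP_B = 16.47 − 23.6 = -7.13.
Midpoints: Q̄_A = 4940.0, P̄_B = 20.04.
ε = (ΔQ_A/Q̄_A)/(ΔP_B/P̄_B) = (1124/4940.0)/(-7.13/20.04) ≈ -0.639.
ε < 0: flour and yeast are complements.

-0.639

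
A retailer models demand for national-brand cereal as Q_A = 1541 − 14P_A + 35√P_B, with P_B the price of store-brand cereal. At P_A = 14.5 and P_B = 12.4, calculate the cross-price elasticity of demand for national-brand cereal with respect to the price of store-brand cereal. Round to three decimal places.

At P_A = 14.5 and P_B = 12.4: Q_A = 1461.248.
∂Q_A/∂P_B = 35/(2√P_B) = 35/(2√12.4) = 4.9697.
ε = (∂Q_A/∂P_B)(P_B/Q_A) = 4.9697 × (12.4/1461.248) ≈ 0.042.
ε > 0: substitutes.

0.042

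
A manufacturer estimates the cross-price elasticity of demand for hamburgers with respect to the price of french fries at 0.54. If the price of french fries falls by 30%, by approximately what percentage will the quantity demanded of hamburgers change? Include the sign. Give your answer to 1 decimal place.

%ΔQ ≈ ε × %ΔP of french fries = 0.54 × (-30%) = -16.2%.

-16.2%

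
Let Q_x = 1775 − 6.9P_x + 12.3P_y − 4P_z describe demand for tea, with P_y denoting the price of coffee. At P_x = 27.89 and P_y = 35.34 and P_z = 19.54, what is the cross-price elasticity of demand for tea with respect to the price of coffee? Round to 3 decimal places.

0.224

At P_x = 27.89 and P_y = 35.34 and P_z = 19.54: Q_x = 1939.081.
∂Q_x/∂P_y = 12.3.
ε = (∂Q_x/∂P_y)(P_y/Q_x) = 12.3 × (35.34/1939.081) ≈ 0.224.
Since ε > 0, tea and coffee are substitutes.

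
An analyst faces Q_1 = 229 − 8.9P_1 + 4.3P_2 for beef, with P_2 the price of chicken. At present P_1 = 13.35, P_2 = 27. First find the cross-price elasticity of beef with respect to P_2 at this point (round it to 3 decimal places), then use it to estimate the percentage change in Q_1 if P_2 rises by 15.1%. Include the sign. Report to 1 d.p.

7.7%

At P_1 = 13.35, P_2 = 27: Q_1 = 226.285.
∂Q_1/∂P_2 = 4.3.
ε = (∂Q_1/∂P_2)(P_2/Q_1) = 4.3000 × 27/226.285 ≈ 0.513.
%ΔQ_1 ≈ ε × %ΔP_2 = 0.513 × (15.1%) = 7.7%.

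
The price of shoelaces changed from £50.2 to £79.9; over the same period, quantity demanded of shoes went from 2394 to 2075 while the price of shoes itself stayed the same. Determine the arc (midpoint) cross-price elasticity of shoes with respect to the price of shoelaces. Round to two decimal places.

-0.31

ΔQ_A = 2075 − 2394 = -319; ΔP_B = 79.9 − 50.2 = 29.7.
Midpoints: Q̄_A = 2234.5, P̄_B = 65.05.
ε = (ΔQ_A/Q̄_A)/(ΔP_B/P̄_B) = (-319/2234.5)/(29.7/65.05) ≈ -0.31.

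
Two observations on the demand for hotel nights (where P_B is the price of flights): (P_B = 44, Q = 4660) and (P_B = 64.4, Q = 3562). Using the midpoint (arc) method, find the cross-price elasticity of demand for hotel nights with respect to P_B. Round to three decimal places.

ΔQ_A = 3562 − 4660 = -1098; ΔP_B = 64.4 − 44 = 20.4.
Midpoints: Q̄_A = 4111.0, P̄_B = 54.20.
ε = (ΔQ_A/Q̄_A)/(ΔP_B/P̄_B) = (-1098/4111.0)/(20.4/54.20) ≈ -0.710.
ε < 0: hotel nights and flights are complements.

-0.710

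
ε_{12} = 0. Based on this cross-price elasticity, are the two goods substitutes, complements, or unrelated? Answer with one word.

unrelated

ε = 0: demand for good 1 does not respond to good 2's price; the goods are unrelated.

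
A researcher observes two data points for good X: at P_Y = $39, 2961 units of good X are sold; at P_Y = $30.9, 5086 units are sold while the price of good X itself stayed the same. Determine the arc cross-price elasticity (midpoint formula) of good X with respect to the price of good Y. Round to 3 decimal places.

ΔQ_X = 5086 − 2961 = 2125; ΔP_Y = 30.9 − 39 = -8.1.
Midpoints: Q̄_X = 4023.5, P̄_Y = 34.95.
ε = (ΔQ_X/Q̄_X)/(ΔP_Y/P̄_Y) = (2125/4023.5)/(-8.1/34.95) ≈ -2.279.

-2.279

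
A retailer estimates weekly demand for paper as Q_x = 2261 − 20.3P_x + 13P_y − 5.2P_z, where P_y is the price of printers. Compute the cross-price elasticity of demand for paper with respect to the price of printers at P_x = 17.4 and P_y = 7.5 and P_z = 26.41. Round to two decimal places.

0.05

At P_x = 17.4 and P_y = 7.5 and P_z = 26.41: Q_x = 1867.948.
∂Q_x/∂P_y = 13.
ε = (∂Q_x/∂P_y)(P_y/Q_x) = 13 × (7.5/1867.948) ≈ 0.05.
Since ε > 0, paper and printers are substitutes.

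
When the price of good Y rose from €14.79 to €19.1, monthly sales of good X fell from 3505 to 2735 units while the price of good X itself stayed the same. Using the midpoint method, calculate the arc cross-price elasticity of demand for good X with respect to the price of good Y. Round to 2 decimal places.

ΔQ_X = 2735 − 3505 = -770; ΔP_Y = 19.1 − 14.79 = 4.31.
Midpoints: Q̄_X = 3120.0, P̄_Y = 16.95.
ε = (ΔQ_X/Q̄_X)/(ΔP_Y/P̄_Y) = (-770/3120.0)/(4.31/16.95) ≈ -0.97.

-0.97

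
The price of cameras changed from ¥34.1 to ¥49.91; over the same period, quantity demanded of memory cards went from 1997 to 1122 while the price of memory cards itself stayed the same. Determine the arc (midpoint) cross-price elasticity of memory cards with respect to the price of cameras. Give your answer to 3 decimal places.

ΔQ_A = 1122 − 1997 = -875; ΔP_B = 49.91 − 34.1 = 15.81.
Midpoints: Q̄_A = 1559.5, P̄_B = 42.00.
ε = (ΔQ_A/Q̄_A)/(ΔP_B/P̄_B) = (-875/1559.5)/(15.81/42.00) ≈ -1.491.

-1.491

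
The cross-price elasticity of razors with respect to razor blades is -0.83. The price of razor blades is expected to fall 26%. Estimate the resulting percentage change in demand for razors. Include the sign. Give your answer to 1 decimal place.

21.6%

%ΔQ ≈ ε × %ΔP of razor blades = -0.83 × (-26%) = 21.6%.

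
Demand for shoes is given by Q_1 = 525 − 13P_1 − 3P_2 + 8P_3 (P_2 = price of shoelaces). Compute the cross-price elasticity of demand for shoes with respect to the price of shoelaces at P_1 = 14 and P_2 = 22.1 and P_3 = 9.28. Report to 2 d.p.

-0.19

At P_1 = 14 and P_2 = 22.1 and P_3 = 9.28: Q_1 = 350.94.
∂Q_1/∂P_2 = -3.
ε = (∂Q_1/∂P_2)(P_2/Q_1) = -3 × (22.1/350.94) ≈ -0.19.
Since ε < 0, shoes and shoelaces are complements.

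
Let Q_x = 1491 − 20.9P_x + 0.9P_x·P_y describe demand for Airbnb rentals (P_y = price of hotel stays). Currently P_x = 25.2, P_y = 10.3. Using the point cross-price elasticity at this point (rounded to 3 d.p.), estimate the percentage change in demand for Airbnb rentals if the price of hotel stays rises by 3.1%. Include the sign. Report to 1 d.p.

0.6%

At P_x = 25.2, P_y = 10.3: Q_x = 1197.924.
∂Q_x/∂P_y = 0.9P_x = 22.6800.
ε = (∂Q_x/∂P_y)(P_y/Q_x) = 22.6800 × 10.3/1197.924 ≈ 0.195.
%ΔQ_x ≈ ε × %ΔP_y = 0.195 × (3.1%) = 0.6%.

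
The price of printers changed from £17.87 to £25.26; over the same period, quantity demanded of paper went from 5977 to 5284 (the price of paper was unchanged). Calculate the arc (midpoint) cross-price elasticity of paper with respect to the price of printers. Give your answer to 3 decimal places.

ΔQ_A = 5284 − 5977 = -693; ΔP_B = 25.26 − 17.87 = 7.39.
Midpoints: Q̄_A = 5630.5, P̄_B = 21.57.
ε = (ΔQ_A/Q̄_A)/(ΔP_B/P̄_B) = (-693/5630.5)/(7.39/21.57) ≈ -0.359.

-0.359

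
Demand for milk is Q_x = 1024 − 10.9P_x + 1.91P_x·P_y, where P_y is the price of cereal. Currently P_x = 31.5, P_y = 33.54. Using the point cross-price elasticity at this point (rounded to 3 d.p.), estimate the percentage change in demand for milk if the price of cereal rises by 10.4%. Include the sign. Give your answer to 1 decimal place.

At P_x = 31.5, P_y = 33.54: Q_x = 2698.584.
∂Q_x/∂P_y = 1.91P_x = 60.1650.
ε = (∂Q_x/∂P_y)(P_y/Q_x) = 60.1650 × 33.54/2698.584 ≈ 0.748.
%ΔQ_x ≈ ε × %ΔP_y = 0.748 × (10.4%) = 7.8%.

7.8%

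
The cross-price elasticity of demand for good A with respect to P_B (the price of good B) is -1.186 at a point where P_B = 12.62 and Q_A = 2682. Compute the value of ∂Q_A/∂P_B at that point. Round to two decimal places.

ε = (∂Q_A/∂P_B)·(P_B/Q_A) ⇒ ∂Q_A/∂P_B = ε·Q_A/P_B = -1.186 × 2682/12.62 ≈ -252.05.

-252.05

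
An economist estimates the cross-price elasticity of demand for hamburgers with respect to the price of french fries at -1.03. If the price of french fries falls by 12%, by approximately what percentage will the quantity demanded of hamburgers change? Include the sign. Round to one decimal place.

%ΔQ ≈ ε × %ΔP of french fries = -1.03 × (-12%) = 12.4%.

12.4%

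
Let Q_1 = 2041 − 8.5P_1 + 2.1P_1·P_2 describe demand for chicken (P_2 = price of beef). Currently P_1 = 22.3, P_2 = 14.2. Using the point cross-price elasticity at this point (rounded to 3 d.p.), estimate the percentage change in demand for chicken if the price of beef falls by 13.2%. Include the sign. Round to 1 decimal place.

-3.5%

At P_1 = 22.3, P_2 = 14.2: Q_1 = 2516.436.
∂Q_1/∂P_2 = 2.1P_1 = 46.8300.
ε = (∂Q_1/∂P_2)(P_2/Q_1) = 46.8300 × 14.2/2516.436 ≈ 0.264.
%ΔQ_1 ≈ ε × %ΔP_2 = 0.264 × (-13.2%) = -3.5%.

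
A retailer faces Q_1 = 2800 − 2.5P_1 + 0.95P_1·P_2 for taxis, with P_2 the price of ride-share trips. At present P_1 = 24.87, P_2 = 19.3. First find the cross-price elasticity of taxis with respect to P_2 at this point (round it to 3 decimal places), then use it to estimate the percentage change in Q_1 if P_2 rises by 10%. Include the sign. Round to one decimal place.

At P_1 = 24.87, P_2 = 19.3: Q_1 = 3193.816.
∂Q_1/∂P_2 = 0.95P_1 = 23.6265.
ε = (∂Q_1/∂P_2)(P_2/Q_1) = 23.6265 × 19.3/3193.816 ≈ 0.143.
%ΔQ_1 ≈ ε × %ΔP_2 = 0.143 × (10%) = 1.4%.

1.4%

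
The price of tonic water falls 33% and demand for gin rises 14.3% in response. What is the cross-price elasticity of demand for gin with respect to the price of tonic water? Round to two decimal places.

ε = (%ΔQ of gin) / (%ΔP of tonic water) = (14.3%) / (-33%) ≈ -0.43.

-0.43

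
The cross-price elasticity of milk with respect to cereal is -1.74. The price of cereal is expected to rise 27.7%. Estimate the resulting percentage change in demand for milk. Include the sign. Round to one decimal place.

%ΔQ ≈ ε × %ΔP of cereal = -1.74 × (27.7%) = -48.2%.
Demand for milk falls by about 48.2%.

-48.2%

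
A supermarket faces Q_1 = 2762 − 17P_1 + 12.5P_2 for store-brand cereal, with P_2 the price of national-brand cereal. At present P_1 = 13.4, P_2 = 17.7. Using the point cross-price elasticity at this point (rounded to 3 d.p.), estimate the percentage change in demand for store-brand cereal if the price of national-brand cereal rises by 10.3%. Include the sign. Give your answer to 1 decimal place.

0.8%

At P_1 = 13.4, P_2 = 17.7: Q_1 = 2755.45.
∂Q_1/∂P_2 = 12.5.
ε = (∂Q_1/∂P_2)(P_2/Q_1) = 12.5000 × 17.7/2755.45 ≈ 0.080.
%ΔQ_1 ≈ ε × %ΔP_2 = 0.080 × (10.3%) = 0.8%.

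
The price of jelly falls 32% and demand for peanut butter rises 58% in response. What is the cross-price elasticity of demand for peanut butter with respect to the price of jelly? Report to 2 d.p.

ε = (%ΔQ of peanut butter) / (%ΔP of jelly) = (58%) / (-32%) ≈ -1.81.

-1.81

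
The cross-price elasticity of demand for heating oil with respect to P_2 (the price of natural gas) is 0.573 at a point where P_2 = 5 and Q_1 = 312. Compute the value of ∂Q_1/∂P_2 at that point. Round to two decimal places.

35.76

ε = (∂Q_1/∂P_2)·(P_2/Q_1) ⇒ ∂Q_1/∂P_2 = ε·Q_1/P_2 = 0.573 × 312/5 ≈ 35.76.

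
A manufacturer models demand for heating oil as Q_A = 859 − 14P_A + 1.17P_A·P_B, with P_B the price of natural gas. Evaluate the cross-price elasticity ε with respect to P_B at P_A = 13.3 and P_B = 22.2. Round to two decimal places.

At P_A = 13.3 and P_B = 22.2: Q_A = 1018.254.
∂Q_A/∂P_B = 1.17P_A = 1.17(13.3) = 15.5610.
ε = (∂Q_A/∂P_B)(P_B/Q_A) = 15.5610 × (22.2/1018.254) ≈ 0.34.

0.34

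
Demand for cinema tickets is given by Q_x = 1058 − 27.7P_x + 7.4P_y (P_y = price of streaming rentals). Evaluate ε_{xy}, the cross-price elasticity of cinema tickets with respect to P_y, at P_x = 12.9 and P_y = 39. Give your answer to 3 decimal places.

0.292

At P_x = 12.9 and P_y = 39: Q_x = 989.27.
∂Q_x/∂P_y = 7.4.
ε = (∂Q_x/∂P_y)(P_y/Q_x) = 7.4 × (39/989.27) ≈ 0.292.
Since ε > 0, cinema tickets and streaming rentals are substitutes.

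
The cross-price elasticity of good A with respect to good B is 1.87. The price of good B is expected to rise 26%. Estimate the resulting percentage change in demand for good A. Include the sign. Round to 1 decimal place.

%ΔQ ≈ ε × %ΔP of good B = 1.87 × (26%) = 48.6%.
Demand for good A rises by about 48.6%.

48.6%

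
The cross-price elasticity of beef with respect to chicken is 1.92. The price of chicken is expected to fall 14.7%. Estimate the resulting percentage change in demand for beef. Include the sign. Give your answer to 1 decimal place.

%ΔQ ≈ ε × %ΔP of chicken = 1.92 × (-14.7%) = -28.2%.

-28.2%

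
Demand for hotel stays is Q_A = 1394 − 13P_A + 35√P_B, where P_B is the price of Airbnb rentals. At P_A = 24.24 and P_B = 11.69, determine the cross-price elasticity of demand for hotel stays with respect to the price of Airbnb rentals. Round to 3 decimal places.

At P_A = 24.24 and P_B = 11.69: Q_A = 1198.547.
∂Q_A/∂P_B = 35/(2√P_B) = 35/(2√11.69) = 5.1184.
ε = (∂Q_A/∂P_B)(P_B/Q_A) = 5.1184 × (11.69/1198.547) ≈ 0.050.

0.050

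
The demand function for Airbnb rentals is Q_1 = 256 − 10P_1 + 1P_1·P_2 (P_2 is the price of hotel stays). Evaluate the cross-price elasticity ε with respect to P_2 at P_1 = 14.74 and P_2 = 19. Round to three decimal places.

At P_1 = 14.74 and P_2 = 19: Q_1 = 388.66.
∂Q_1/∂P_2 = 1P_1 = 1(14.74) = 14.7400.
ε = (∂Q_1/∂P_2)(P_2/Q_1) = 14.7400 × (19/388.66) ≈ 0.721.

0.721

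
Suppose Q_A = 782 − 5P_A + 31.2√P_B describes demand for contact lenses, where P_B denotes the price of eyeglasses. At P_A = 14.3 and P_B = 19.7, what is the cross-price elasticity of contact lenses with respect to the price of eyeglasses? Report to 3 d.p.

0.082

At P_A = 14.3 and P_B = 19.7: Q_A = 848.980.
∂Q_A/∂P_B = 31.2/(2√P_B) = 31.2/(2√19.7) = 3.5147.
ε = (∂Q_A/∂P_B)(P_B/Q_A) = 3.5147 × (19.7/848.980) ≈ 0.082.
ε > 0: substitutes.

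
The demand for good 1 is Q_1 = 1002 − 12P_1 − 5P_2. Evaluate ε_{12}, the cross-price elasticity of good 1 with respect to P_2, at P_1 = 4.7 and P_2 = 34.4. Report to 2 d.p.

-0.22

At P_1 = 4.7 and P_2 = 34.4: Q_1 = 773.6.
∂Q_1/∂P_2 = -5.
ε = (∂Q_1/∂P_2)(P_2/Q_1) = -5 × (34.4/773.6) ≈ -0.22.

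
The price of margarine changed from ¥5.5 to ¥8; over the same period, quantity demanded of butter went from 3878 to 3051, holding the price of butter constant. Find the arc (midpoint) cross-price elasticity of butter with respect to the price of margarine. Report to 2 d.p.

-0.64

ΔQ_A = 3051 − 3878 = -827; ΔP_B = 8 − 5.5 = 2.5.
Midpoints: Q̄_A = 3464.5, P̄_B = 6.75.
ε = (ΔQ_A/Q̄_A)/(ΔP_B/P̄_B) = (-827/3464.5)/(2.5/6.75) ≈ -0.64.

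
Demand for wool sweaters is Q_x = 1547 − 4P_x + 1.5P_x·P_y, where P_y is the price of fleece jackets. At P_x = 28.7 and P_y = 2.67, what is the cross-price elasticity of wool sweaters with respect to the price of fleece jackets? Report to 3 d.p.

0.074

At P_x = 28.7 and P_y = 2.67: Q_x = 1547.144.
∂Q_x/∂P_y = 1.5P_x = 1.5(28.7) = 43.0500.
ε = (∂Q_x/∂P_y)(P_y/Q_x) = 43.0500 × (2.67/1547.144) ≈ 0.074.
ε > 0: substitutes.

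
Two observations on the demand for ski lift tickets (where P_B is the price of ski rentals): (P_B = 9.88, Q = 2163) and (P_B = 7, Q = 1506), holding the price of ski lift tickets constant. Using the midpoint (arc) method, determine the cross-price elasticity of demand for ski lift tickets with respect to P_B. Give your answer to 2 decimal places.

ΔQ_A = 1506 − 2163 = -657; ΔP_B = 7 − 9.88 = -2.88.
Midpoints: Q̄_A = 1834.5, P̄_B = 8.44.
ε = (ΔQ_A/Q̄_A)/(ΔP_B/P̄_B) = (-657/1834.5)/(-2.88/8.44) ≈ 1.05.
ε > 0: ski lift tickets and ski rentals are substitutes.

1.05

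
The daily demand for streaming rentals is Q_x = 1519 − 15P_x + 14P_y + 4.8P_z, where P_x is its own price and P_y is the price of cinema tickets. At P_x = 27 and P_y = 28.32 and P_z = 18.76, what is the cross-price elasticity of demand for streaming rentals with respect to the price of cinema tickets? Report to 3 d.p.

0.248

At P_x = 27 and P_y = 28.32 and P_z = 18.76: Q_x = 1600.528.
∂Q_x/∂P_y = 14.
ε = (∂Q_x/∂P_y)(P_y/Q_x) = 14 × (28.32/1600.528) ≈ 0.248.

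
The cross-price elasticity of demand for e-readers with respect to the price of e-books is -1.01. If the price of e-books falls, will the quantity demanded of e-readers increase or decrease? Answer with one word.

ε < 0 and the price of e-books falls, so the quantity of e-readers moves in the opposite direction: it increases.

increase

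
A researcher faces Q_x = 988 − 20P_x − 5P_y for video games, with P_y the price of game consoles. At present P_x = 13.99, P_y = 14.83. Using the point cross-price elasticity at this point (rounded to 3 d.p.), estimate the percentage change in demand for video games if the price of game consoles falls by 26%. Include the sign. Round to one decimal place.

3.0%

At P_x = 13.99, P_y = 14.83: Q_x = 634.05.
∂Q_x/∂P_y = -5.
ε = (∂Q_x/∂P_y)(P_y/Q_x) = -5.0000 × 14.83/634.05 ≈ -0.117.
%ΔQ_x ≈ ε × %ΔP_y = -0.117 × (-26%) = 3.0%.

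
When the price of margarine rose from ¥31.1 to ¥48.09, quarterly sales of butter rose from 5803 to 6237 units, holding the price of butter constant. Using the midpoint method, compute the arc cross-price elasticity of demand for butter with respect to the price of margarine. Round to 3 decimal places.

0.168

ΔQ_A = 6237 − 5803 = 434; ΔP_B = 48.09 − 31.1 = 16.99.
Midpoints: Q̄_A = 6020.0, P̄_B = 39.59.
ε = (ΔQ_A/Q̄_A)/(ΔP_B/P̄_B) = (434/6020.0)/(16.99/39.59) ≈ 0.168.
ε > 0: butter and margarine are substitutes.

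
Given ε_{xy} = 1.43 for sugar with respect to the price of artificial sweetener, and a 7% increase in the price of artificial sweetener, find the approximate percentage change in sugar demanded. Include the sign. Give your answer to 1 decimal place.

%ΔQ ≈ ε × %ΔP of artificial sweetener = 1.43 × (7%) = 10.0%.

10.0%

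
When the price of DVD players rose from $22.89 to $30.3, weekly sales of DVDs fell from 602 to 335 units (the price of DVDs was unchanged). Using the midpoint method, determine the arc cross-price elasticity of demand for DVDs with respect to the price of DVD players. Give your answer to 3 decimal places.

ΔQ_A = 335 − 602 = -267; ΔP_B = 30.3 − 22.89 = 7.41.
Midpoints: Q̄_A = 468.5, P̄_B = 26.59.
ε = (ΔQ_A/Q̄_A)/(ΔP_B/P̄_B) = (-267/468.5)/(7.41/26.59) ≈ -2.045.
ε < 0: DVDs and DVD players are complements.

-2.045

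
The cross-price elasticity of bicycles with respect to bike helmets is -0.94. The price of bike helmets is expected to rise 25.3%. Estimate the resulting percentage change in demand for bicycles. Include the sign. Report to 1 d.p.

%ΔQ ≈ ε × %ΔP of bike helmets = -0.94 × (25.3%) = -23.8%.

-23.8%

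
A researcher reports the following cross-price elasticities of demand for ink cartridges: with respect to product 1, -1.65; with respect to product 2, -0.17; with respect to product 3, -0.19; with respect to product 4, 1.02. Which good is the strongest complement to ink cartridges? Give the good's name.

Complements have ε < 0. The most negative value is -1.65 (product 1).

product 1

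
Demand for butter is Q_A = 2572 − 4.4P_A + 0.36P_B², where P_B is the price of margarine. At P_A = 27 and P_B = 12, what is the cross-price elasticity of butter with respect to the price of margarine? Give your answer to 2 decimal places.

At P_A = 27 and P_B = 12: Q_A = 2505.04.
∂Q_A/∂P_B = 0.72P_B = 0.72(12) = 8.6400.
ε = (∂Q_A/∂P_B)(P_B/Q_A) = 8.6400 × (12/2505.04) ≈ 0.04.
ε > 0: substitutes.

0.04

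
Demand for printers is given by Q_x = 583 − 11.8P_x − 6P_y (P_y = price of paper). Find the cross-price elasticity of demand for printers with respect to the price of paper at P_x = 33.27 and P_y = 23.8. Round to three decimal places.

At P_x = 33.27 and P_y = 23.8: Q_x = 47.614.
∂Q_x/∂P_y = -6.
ε = (∂Q_x/∂P_y)(P_y/Q_x) = -6 × (23.8/47.614) ≈ -2.999.

-2.999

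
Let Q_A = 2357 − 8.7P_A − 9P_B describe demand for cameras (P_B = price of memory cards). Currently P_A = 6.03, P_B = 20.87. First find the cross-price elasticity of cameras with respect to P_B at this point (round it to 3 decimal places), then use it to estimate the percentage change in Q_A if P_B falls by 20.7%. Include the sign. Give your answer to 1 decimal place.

At P_A = 6.03, P_B = 20.87: Q_A = 2116.709.
∂Q_A/∂P_B = -9.
ε = (∂Q_A/∂P_B)(P_B/Q_A) = -9.0000 × 20.87/2116.709 ≈ -0.089.
%ΔQ_A ≈ ε × %ΔP_B = -0.089 × (-20.7%) = 1.8%.

1.8%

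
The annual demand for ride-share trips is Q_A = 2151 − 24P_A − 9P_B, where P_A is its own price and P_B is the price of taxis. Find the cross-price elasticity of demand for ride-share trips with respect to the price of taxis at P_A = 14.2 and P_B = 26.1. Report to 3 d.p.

-0.149

At P_A = 14.2 and P_B = 26.1: Q_A = 1575.3.
∂Q_A/∂P_B = -9.
ε = (∂Q_A/∂P_B)(P_B/Q_A) = -9 × (26.1/1575.3) ≈ -0.149.
Since ε < 0, ride-share trips and taxis are complements.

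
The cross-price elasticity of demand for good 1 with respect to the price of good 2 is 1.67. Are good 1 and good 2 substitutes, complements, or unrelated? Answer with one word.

substitutes

ε = 1.67 > 0, so a higher price of good 2 raises demand for good 1: substitutes.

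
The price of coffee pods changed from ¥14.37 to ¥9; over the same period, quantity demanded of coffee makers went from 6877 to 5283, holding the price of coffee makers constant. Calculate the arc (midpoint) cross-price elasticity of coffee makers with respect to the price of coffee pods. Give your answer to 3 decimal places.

0.570

ΔQ_A = 5283 − 6877 = -1594; ΔP_B = 9 − 14.37 = -5.37.
Midpoints: Q̄_A = 6080.0, P̄_B = 11.68.
ε = (ΔQ_A/Q̄_A)/(ΔP_B/P̄_B) = (-1594/6080.0)/(-5.37/11.68) ≈ 0.570.
ε > 0: coffee makers and coffee pods are substitutes.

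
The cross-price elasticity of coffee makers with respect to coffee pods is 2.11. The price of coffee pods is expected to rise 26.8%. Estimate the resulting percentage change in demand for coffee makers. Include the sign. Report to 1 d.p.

%ΔQ ≈ ε × %ΔP of coffee pods = 2.11 × (26.8%) = 56.5%.

56.5%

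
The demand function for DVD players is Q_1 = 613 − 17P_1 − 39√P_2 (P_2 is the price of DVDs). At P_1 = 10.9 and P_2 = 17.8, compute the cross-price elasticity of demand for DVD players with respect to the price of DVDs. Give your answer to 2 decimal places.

-0.31

At P_1 = 10.9 and P_2 = 17.8: Q_1 = 263.159.
∂Q_1/∂P_2 = -39/(2√P_2) = -39/(2√17.8) = -4.6219.
ε = (∂Q_1/∂P_2)(P_2/Q_1) = -4.6219 × (17.8/263.159) ≈ -0.31.
ε < 0: complements.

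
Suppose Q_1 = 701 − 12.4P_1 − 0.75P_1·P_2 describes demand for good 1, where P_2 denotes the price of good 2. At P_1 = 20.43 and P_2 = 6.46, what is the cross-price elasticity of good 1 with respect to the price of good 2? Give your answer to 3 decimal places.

-0.284

At P_1 = 20.43 and P_2 = 6.46: Q_1 = 348.685.
∂Q_1/∂P_2 = -0.75P_1 = -0.75(20.43) = -15.3225.
ε = (∂Q_1/∂P_2)(P_2/Q_1) = -15.3225 × (6.46/348.685) ≈ -0.284.
ε < 0: complements.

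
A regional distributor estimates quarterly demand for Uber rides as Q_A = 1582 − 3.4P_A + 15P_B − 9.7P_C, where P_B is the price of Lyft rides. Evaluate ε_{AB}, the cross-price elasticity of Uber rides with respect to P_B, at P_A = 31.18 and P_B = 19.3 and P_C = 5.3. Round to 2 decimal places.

0.17

At P_A = 31.18 and P_B = 19.3 and P_C = 5.3: Q_A = 1714.078.
∂Q_A/∂P_B = 15.
ε = (∂Q_A/∂P_B)(P_B/Q_A) = 15 × (19.3/1714.078) ≈ 0.17.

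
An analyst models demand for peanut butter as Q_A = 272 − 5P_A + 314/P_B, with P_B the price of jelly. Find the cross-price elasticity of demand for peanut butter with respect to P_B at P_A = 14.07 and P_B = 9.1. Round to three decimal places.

At P_A = 14.07 and P_B = 9.1: Q_A = 236.155.
∂Q_A/∂P_B = −314/P_B² = -3.7918.
ε = (∂Q_A/∂P_B)(P_B/Q_A) = -3.7918 × (9.1/236.155) ≈ -0.146.

-0.146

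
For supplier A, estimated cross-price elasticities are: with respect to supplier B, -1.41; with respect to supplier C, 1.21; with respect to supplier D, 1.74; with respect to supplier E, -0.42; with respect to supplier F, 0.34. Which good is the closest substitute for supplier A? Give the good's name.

supplier D

Substitutes have ε > 0. Among the positive values, 1.74 (supplier D) is largest.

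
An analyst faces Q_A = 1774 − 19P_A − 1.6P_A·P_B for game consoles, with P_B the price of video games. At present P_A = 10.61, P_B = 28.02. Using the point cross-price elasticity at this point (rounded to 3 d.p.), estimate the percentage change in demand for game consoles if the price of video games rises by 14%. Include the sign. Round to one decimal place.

At P_A = 10.61, P_B = 28.02: Q_A = 1096.742.
∂Q_A/∂P_B = -1.6P_A = -16.9760.
ε = (∂Q_A/∂P_B)(P_B/Q_A) = -16.9760 × 28.02/1096.742 ≈ -0.434.
%ΔQ_A ≈ ε × %ΔP_B = -0.434 × (14%) = -6.1%.

-6.1%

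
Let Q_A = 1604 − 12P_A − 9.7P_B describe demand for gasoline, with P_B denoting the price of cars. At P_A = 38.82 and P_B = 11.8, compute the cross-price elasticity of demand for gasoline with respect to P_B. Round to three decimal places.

-0.112

At P_A = 38.82 and P_B = 11.8: Q_A = 1023.7.
∂Q_A/∂P_B = -9.7.
ε = (∂Q_A/∂P_B)(P_B/Q_A) = -9.7 × (11.8/1023.7) ≈ -0.112.
Since ε < 0, gasoline and cars are complements.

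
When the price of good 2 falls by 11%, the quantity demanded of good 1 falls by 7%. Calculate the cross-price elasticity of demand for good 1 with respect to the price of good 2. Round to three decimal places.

0.636

ε = (%ΔQ of good 1) / (%ΔP of good 2) = (-7%) / (-11%) ≈ 0.636.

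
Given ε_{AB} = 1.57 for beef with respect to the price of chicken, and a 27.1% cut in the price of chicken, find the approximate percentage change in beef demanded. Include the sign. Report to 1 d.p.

-42.5%

%ΔQ ≈ ε × %ΔP of chicken = 1.57 × (-27.1%) = -42.5%.
Demand for beef falls by about 42.5%.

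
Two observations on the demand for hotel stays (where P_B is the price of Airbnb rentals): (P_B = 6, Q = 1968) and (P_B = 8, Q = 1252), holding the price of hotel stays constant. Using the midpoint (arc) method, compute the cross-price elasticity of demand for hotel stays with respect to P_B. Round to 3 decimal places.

ΔQ_A = 1252 − 1968 = -716; ΔP_B = 8 − 6 = 2.
Midpoints: Q̄_A = 1610.0, P̄_B = 7.00.
ε = (ΔQ_A/Q̄_A)/(ΔP_B/P̄_B) = (-716/1610.0)/(2/7.00) ≈ -1.557.

-1.557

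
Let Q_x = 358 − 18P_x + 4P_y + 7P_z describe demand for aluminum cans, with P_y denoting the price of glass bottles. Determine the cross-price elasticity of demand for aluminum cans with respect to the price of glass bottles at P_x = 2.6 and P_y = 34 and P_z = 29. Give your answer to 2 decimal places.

0.21

At P_x = 2.6 and P_y = 34 and P_z = 29: Q_x = 650.2.
∂Q_x/∂P_y = 4.
ε = (∂Q_x/∂P_y)(P_y/Q_x) = 4 × (34/650.2) ≈ 0.21.
Since ε > 0, aluminum cans and glass bottles are substitutes.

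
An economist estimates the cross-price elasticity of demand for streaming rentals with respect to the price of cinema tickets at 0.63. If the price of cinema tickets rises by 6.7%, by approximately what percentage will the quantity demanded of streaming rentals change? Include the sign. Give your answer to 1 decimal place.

4.2%

%ΔQ ≈ ε × %ΔP of cinema tickets = 0.63 × (6.7%) = 4.2%.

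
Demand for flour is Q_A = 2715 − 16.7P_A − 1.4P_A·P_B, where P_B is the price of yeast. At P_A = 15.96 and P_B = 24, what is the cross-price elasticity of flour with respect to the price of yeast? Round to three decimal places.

-0.280

At P_A = 15.96 and P_B = 24: Q_A = 1912.212.
∂Q_A/∂P_B = -1.4P_A = -1.4(15.96) = -22.3440.
ε = (∂Q_A/∂P_B)(P_B/Q_A) = -22.3440 × (24/1912.212) ≈ -0.280.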